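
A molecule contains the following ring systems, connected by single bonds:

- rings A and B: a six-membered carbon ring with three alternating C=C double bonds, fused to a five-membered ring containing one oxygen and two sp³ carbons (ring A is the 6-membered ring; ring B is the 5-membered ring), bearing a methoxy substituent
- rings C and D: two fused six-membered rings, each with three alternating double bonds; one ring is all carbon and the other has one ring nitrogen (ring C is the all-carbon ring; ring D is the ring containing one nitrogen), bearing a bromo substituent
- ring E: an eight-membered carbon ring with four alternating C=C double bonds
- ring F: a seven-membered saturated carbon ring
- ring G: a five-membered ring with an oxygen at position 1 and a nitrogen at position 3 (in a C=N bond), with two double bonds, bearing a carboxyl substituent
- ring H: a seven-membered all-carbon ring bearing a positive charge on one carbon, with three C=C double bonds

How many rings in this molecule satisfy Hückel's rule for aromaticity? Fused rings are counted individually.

5

Ring A is planar and fully conjugated; 3 ring double bonds give 6 π electrons. That satisfies 4n+2 with n=1, so ring A is aromatic (benzene ring).
Ring B has two sp³ carbons, so it is not fully conjugated — not aromatic (oxolane ring).
Rings C and D form a fused bicyclic system (with one nitrogen) with 10 sp² atoms and 10 π electrons from ring double bonds. 10 = 4(2)+2, so the system is aromatic and both rings count as aromatic (quinoline).
Ring E has only sp² ring atoms; a planar conformation would have a fully conjugated π system of 8 electrons. But 8 = 4(2), which is 4n not 4n+2, so ring E is not aromatic (cyclooctatetraene) — cyclooctatetraene distorts into a non-planar tub to avoid antiaromaticity.
Ring F has only sp³ atoms, so it is not fully conjugated — not aromatic (cycloheptane).
Ring G is fully conjugated (every ring atom contributes a p orbital); 2 ring double bonds (4 π electrons) plus a heteroatom lone pair (2) give 6 π electrons. 6 = 4(1)+2, so ring G is aromatic (oxazole).
Ring H is fully conjugated (every ring atom contributes a p orbital); 3 ring double bonds (6 π electrons) plus the carbocation's empty p orbital (0, but keeps the ring conjugated) give 6 π electrons. That satisfies 4n+2 with n=1, so ring H is aromatic (tropylium cation).
Aromatic: A, C, D, G, H. Total: 5.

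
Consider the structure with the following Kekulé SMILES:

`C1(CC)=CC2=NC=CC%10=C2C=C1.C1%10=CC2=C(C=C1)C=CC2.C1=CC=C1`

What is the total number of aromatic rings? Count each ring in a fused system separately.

The SMILES encodes two fused six-membered rings, each with three alternating double bonds; one ring is all carbon and the other has one ring nitrogen; a six-membered carbon ring with three alternating C=C double bonds, fused to a five-membered carbon ring containing one C=C double bond and one sp³ carbon; a four-membered carbon ring with two alternating C=C double bonds.
The fused 6/6-membered bicyclic (with one nitrogen) is a single π system with 10 sp² atoms and 10 π electrons from ring double bonds. 10 = 4(2)+2, so the system is aromatic and both rings count as aromatic (quinoline).
The 6-membered ring is planar and fully conjugated; 3 ring double bonds give 6 π electrons. Since 6 = 4n+2 (n=1), it is aromatic (benzene ring).
The 5-membered ring has one sp³ carbon, so it is not fully conjugated — not aromatic (cyclopentene ring).
The 4-membered ring has only sp² ring atoms; a planar conformation would have a fully conjugated π system of 4 electrons. But 4 = 4(1), which is 4n not 4n+2, so it is not aromatic (cyclobutadiene) — cyclobutadiene is antiaromatic and distorts to a rectangle.
3 of the 5 rings are aromatic. Total: 3.

3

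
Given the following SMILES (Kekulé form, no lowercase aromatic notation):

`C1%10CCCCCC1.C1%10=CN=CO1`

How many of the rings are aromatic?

The SMILES encodes a seven-membered saturated carbon ring; a five-membered ring with an oxygen at position 1 and a nitrogen at position 3 (in a C=N bond), with two double bonds.
The 7-membered ring has only sp³ atoms, so it is not fully conjugated — not aromatic (cycloheptane).
The 5-membered ring with one oxygen and one =N– has a continuous p-orbital overlap around the ring; 2 ring double bonds (4 π electrons) plus a heteroatom lone pair (2) give 6 π electrons. 6 = 4(1)+2, so it is aromatic (oxazole).
1 of the 2 rings is aromatic. Total: 1.

1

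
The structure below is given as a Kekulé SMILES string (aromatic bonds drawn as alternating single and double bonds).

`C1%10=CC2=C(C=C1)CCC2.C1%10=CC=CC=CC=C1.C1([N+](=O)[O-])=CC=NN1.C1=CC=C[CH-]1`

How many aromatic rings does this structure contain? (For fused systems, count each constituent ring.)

The SMILES encodes a six-membered carbon ring with three alternating C=C double bonds, fused to a saturated five-membered carbon ring; an eight-membered carbon ring with four alternating C=C double bonds; a five-membered ring with two adjacent nitrogens (one bearing H, one in a double bond) and two double bonds; a five-membered all-carbon ring bearing a negative charge on one carbon, with two C=C double bonds.
The 6-membered ring is fully conjugated (every ring atom contributes a p orbital); 3 ring double bonds give 6 π electrons. That satisfies 4n+2 with n=1, so it is aromatic (benzene ring).
The 5-membered ring has three sp³ carbons, so it is not fully conjugated — not aromatic (cyclopentane ring).
The 8-membered ring has only sp² ring atoms; a planar conformation would have a fully conjugated π system of 8 electrons. But 8 = 4(2), which is 4n not 4n+2, so it is not aromatic (cyclooctatetraene) — cyclooctatetraene distorts into a non-planar tub to avoid antiaromaticity.
The 5-membered ring with two adjacent nitrogens (one N–H, one =N–) is fully conjugated (every ring atom contributes a p orbital); 2 ring double bonds (4 π electrons) plus a heteroatom lone pair (2) give 6 π electrons. 6 = 4(1)+2, so it is aromatic (pyrazole).
The second 5-membered ring is fully conjugated (every ring atom contributes a p orbital); 2 ring double bonds (4 π electrons) plus the carbanion lone pair (2) give 6 π electrons. That satisfies 4n+2 with n=1, so it is aromatic (cyclopentadienyl anion).
3 of the 5 rings are aromatic. Total: 3.

3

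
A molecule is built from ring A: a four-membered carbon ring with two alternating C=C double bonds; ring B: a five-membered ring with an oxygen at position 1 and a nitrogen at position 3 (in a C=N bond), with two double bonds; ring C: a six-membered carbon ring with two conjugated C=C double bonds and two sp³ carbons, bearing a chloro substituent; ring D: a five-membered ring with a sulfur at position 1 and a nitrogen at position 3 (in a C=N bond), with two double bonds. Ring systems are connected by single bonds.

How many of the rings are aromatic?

Ring A has only sp² ring atoms; a planar conformation would have a fully conjugated π system of 4 electrons. But 4 = 4(1), which is 4n not 4n+2, so ring A is not aromatic (cyclobutadiene) — cyclobutadiene is antiaromatic and distorts to a rectangle.
Ring B is fully conjugated (every ring atom contributes a p orbital); 2 ring double bonds (4 π electrons) plus a heteroatom lone pair (2) give 6 π electrons. That satisfies 4n+2 with n=1, so ring B is aromatic (oxazole).
Ring C has two sp³ carbons, so it is not fully conjugated — not aromatic (1,3-cyclohexadiene).
Ring D is planar and fully conjugated; 2 ring double bonds (4 π electrons) plus a heteroatom lone pair (2) give 6 π electrons. Since 6 = 4n+2 (n=1), ring D is aromatic (thiazole).
Aromatic: B, D. Total: 2.

2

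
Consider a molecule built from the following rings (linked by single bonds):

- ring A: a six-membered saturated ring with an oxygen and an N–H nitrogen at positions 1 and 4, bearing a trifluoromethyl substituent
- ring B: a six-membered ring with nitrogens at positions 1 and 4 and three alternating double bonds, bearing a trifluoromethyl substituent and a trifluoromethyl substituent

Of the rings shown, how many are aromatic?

1

Ring A has only sp³ atoms, so it is not fully conjugated — not aromatic (morpholine).
Ring B is planar and fully conjugated; 3 ring double bonds give 6 π electrons. That satisfies 4n+2 with n=1, so ring B is aromatic (pyrazine).
Aromatic: B. Total: 1.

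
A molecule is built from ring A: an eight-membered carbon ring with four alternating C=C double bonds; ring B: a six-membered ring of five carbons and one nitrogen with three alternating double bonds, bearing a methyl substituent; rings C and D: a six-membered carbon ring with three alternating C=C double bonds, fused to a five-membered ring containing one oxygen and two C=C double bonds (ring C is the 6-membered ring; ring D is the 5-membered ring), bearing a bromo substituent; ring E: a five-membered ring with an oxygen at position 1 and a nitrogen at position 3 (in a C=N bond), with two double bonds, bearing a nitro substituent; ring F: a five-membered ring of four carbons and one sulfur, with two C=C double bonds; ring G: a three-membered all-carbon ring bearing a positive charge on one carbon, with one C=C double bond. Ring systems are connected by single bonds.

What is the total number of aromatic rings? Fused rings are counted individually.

6

Ring A has only sp² ring atoms; a planar conformation would have a fully conjugated π system of 8 electrons. But 8 = 4(2), which is 4n not 4n+2, so ring A is not aromatic (cyclooctatetraene) — cyclooctatetraene distorts into a non-planar tub to avoid antiaromaticity.
Ring B is fully conjugated (every ring atom contributes a p orbital); 3 ring double bonds give 6 π electrons. Since 6 = 4n+2 (n=1), ring B is aromatic (pyridine).
Rings C and D form a fused bicyclic system (with one oxygen) with 9 sp² atoms and 10 π electrons from ring double bonds plus a heteroatom lone pair. 10 = 4(2)+2, so the system is aromatic and both rings count as aromatic (benzofuran).
Ring E is fully conjugated (every ring atom contributes a p orbital); 2 ring double bonds (4 π electrons) plus a heteroatom lone pair (2) give 6 π electrons. That satisfies 4n+2 with n=1, so ring E is aromatic (oxazole).
Ring F is planar and fully conjugated; 2 ring double bonds (4 π electrons) plus a heteroatom lone pair (2) give 6 π electrons. That satisfies 4n+2 with n=1, so ring F is aromatic (thiophene).
Ring G has a continuous p-orbital overlap around the ring; 1 ring double bond (2 π electrons) plus the carbocation's empty p orbital (0, but keeps the ring conjugated) give 2 π electrons. That satisfies 4n+2 with n=0, so ring G is aromatic (cyclopropenyl cation).
Aromatic: B, C, D, E, F, G. Total: 6.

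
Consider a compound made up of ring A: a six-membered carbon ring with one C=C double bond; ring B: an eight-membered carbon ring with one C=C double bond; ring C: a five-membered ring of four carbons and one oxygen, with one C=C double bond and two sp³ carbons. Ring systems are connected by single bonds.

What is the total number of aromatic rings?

0

Ring A has four sp³ carbons, so it is not fully conjugated — not aromatic (cyclohexene).
Ring B has six sp³ carbons, so it is not fully conjugated — not aromatic (cyclooctene).
Ring C has two sp³ carbons, so it is not fully conjugated — not aromatic (2,3-dihydrofuran).
No ring is aromatic. Total: 0.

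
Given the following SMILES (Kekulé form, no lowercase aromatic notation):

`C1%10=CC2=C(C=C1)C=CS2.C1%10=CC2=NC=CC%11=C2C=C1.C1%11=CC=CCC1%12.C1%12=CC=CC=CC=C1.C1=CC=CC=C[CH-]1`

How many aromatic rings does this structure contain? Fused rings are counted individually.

The SMILES encodes a six-membered carbon ring with three alternating C=C double bonds, fused to a five-membered ring containing one sulfur and two C=C double bonds; two fused six-membered rings, each with three alternating double bonds; one ring is all carbon and the other has one ring nitrogen; a six-membered carbon ring with two conjugated C=C double bonds and two sp³ carbons; an eight-membered carbon ring with four alternating C=C double bonds; a seven-membered all-carbon ring bearing a negative charge on one carbon, with three C=C double bonds.
The fused 6/5-membered bicyclic (with one sulfur) is a single π system with 9 sp² atoms and 10 π electrons from ring double bonds plus a heteroatom lone pair. 10 = 4(2)+2, so the system is aromatic and both rings count as aromatic (benzothiophene).
The fused 6/6-membered bicyclic (with one nitrogen) is a single π system with 10 sp² atoms and 10 π electrons from ring double bonds. 10 = 4(2)+2, so the system is aromatic and both rings count as aromatic (quinoline).
The 6-membered ring has two sp³ carbons, so it is not fully conjugated — not aromatic (1,3-cyclohexadiene).
The 8-membered ring has only sp² ring atoms; a planar conformation would have a fully conjugated π system of 8 electrons. But 8 = 4(2), which is 4n not 4n+2, so it is not aromatic (cyclooctatetraene) — cyclooctatetraene distorts into a non-planar tub to avoid antiaromaticity.
The 7-membered ring has only sp² ring atoms; a planar conformation would have a fully conjugated π system of 8 electrons. But 8 = 4(2), which is 4n not 4n+2, so it is not aromatic (cycloheptatrienyl anion).
4 of the 7 rings are aromatic. Total: 4.

4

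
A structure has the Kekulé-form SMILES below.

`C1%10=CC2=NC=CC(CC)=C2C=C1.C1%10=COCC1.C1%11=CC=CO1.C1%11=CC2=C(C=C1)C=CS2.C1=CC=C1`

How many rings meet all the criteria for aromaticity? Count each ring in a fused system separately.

The SMILES encodes two fused six-membered rings, each with three alternating double bonds; one ring is all carbon and the other has one ring nitrogen; a five-membered ring of four carbons and one oxygen, with one C=C double bond and two sp³ carbons; a five-membered ring of four carbons and one oxygen, with two C=C double bonds; a six-membered carbon ring with three alternating C=C double bonds, fused to a five-membered ring containing one sulfur and two C=C double bonds; a four-membered carbon ring with two alternating C=C double bonds.
The fused 6/6-membered bicyclic (with one nitrogen) is a single π system with 10 sp² atoms and 10 π electrons from ring double bonds. 10 = 4(2)+2, so the system is aromatic and both rings count as aromatic (quinoline).
The 5-membered ring with one oxygen has two sp³ carbons, so it is not fully conjugated — not aromatic (2,3-dihydrofuran).
The second 5-membered ring with one oxygen is planar and fully conjugated; 2 ring double bonds (4 π electrons) plus a heteroatom lone pair (2) give 6 π electrons. That satisfies 4n+2 with n=1, so it is aromatic (furan).
The fused 6/5-membered bicyclic (with one sulfur) is a single π system with 9 sp² atoms and 10 π electrons from ring double bonds plus a heteroatom lone pair. 10 = 4(2)+2, so the system is aromatic and both rings count as aromatic (benzothiophene).
The 4-membered ring has only sp² ring atoms; a planar conformation would have a fully conjugated π system of 4 electrons. But 4 = 4(1), which is 4n not 4n+2, so it is not aromatic (cyclobutadiene) — cyclobutadiene is antiaromatic and distorts to a rectangle.
5 of the 7 rings are aromatic. Total: 5.

5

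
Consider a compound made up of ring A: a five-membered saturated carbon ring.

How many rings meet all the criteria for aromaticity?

Ring A has only sp³ atoms, so it is not fully conjugated — not aromatic (cyclopentane).

0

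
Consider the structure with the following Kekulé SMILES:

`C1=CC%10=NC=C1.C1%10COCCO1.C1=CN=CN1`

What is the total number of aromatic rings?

2

The SMILES encodes a six-membered ring of five carbons and one nitrogen with three alternating double bonds; a six-membered saturated ring with oxygens at positions 1 and 4; a five-membered ring with nitrogens at positions 1 and 3 (one bearing H, one in a C=N bond) and two double bonds.
The 6-membered ring with one nitrogen is planar and fully conjugated; 3 ring double bonds give 6 π electrons. That satisfies 4n+2 with n=1, so it is aromatic (pyridine).
The 6-membered ring with two oxygens (1,4) has only sp³ atoms, so it is not fully conjugated — not aromatic (1,4-dioxane).
The 5-membered ring with two nitrogens (one N–H, one =N–) is planar and fully conjugated; 2 ring double bonds (4 π electrons) plus a heteroatom lone pair (2) give 6 π electrons. 6 = 4(1)+2, so it is aromatic (imidazole).
2 of the 3 rings are aromatic. Total: 2.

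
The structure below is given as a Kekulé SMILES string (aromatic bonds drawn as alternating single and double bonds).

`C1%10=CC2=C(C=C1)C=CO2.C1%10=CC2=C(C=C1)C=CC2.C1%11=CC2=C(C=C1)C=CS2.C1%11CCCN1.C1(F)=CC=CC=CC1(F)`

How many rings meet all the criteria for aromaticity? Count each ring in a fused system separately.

5

The SMILES encodes a six-membered carbon ring with three alternating C=C double bonds, fused to a five-membered ring containing one oxygen and two C=C double bonds; a six-membered carbon ring with three alternating C=C double bonds, fused to a five-membered carbon ring containing one C=C double bond and one sp³ carbon; a six-membered carbon ring with three alternating C=C double bonds, fused to a five-membered ring containing one sulfur and two C=C double bonds; a five-membered saturated ring of four carbons and one N–H nitrogen; a seven-membered carbon ring with three C=C double bonds and one sp³ carbon.
The fused 6/5-membered bicyclic (with one oxygen) is a single π system with 9 sp² atoms and 10 π electrons from ring double bonds plus a heteroatom lone pair. 10 = 4(2)+2, so the system is aromatic and both rings count as aromatic (benzofuran).
The 6-membered ring is fully conjugated (every ring atom contributes a p orbital); 3 ring double bonds give 6 π electrons. 6 = 4(1)+2, so it is aromatic (benzene ring).
The 5-membered ring has one sp³ carbon, so it is not fully conjugated — not aromatic (cyclopentene ring).
The fused 6/5-membered bicyclic (with one sulfur) is a single π system with 9 sp² atoms and 10 π electrons from ring double bonds plus a heteroatom lone pair. 10 = 4(2)+2, so the system is aromatic and both rings count as aromatic (benzothiophene).
The 5-membered ring with one N–H has only sp³ atoms, so it is not fully conjugated — not aromatic (pyrrolidine).
The 7-membered ring has one sp³ carbon, so it is not fully conjugated — not aromatic (cycloheptatriene).
5 of the 8 rings are aromatic. Total: 5.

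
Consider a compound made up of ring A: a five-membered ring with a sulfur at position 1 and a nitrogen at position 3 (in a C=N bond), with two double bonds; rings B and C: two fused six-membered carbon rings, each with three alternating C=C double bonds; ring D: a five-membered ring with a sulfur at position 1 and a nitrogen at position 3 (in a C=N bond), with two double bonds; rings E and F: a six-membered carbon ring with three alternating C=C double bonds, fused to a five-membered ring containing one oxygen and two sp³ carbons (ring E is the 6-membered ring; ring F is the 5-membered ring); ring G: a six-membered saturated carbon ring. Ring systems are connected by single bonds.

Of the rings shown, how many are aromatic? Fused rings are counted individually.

5

Ring A has a continuous p-orbital overlap around the ring; 2 ring double bonds (4 π electrons) plus a heteroatom lone pair (2) give 6 π electrons. 6 = 4(1)+2, so ring A is aromatic (thiazole).
Rings B and C form a fused bicyclic system with 10 sp² atoms and 10 π electrons from ring double bonds. 10 = 4(2)+2, so the system is aromatic and both rings count as aromatic (naphthalene).
Ring D is planar and fully conjugated; 2 ring double bonds (4 π electrons) plus a heteroatom lone pair (2) give 6 π electrons. Since 6 = 4n+2 (n=1), ring D is aromatic (thiazole).
Ring E has a continuous p-orbital overlap around the ring; 3 ring double bonds give 6 π electrons. Since 6 = 4n+2 (n=1), ring E is aromatic (benzene ring).
Ring F has two sp³ carbons, so it is not fully conjugated — not aromatic (oxolane ring).
Ring G has only sp³ atoms, so it is not fully conjugated — not aromatic (cyclohexane).
Aromatic: A, B, C, D, E. Total: 5.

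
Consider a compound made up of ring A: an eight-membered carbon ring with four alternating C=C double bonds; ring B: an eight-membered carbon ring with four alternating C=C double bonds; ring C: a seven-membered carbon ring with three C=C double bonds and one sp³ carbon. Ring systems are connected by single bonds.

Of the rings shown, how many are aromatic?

Ring A has only sp² ring atoms; a planar conformation would have a fully conjugated π system of 8 electrons. But 8 = 4(2), which is 4n not 4n+2, so ring A is not aromatic (cyclooctatetraene) — cyclooctatetraene distorts into a non-planar tub to avoid antiaromaticity.
Ring B has only sp² ring atoms; a planar conformation would have a fully conjugated π system of 8 electrons. But 8 = 4(2), which is 4n not 4n+2, so ring B is not aromatic (cyclooctatetraene) — cyclooctatetraene distorts into a non-planar tub to avoid antiaromaticity.
Ring C has one sp³ carbon, so it is not fully conjugated — not aromatic (cycloheptatriene).
No ring is aromatic. Total: 0.

0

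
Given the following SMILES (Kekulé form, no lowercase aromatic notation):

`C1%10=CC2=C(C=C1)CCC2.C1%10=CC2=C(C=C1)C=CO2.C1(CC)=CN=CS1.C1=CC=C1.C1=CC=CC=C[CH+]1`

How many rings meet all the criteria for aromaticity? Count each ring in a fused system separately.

5

The SMILES encodes a six-membered carbon ring with three alternating C=C double bonds, fused to a saturated five-membered carbon ring; a six-membered carbon ring with three alternating C=C double bonds, fused to a five-membered ring containing one oxygen and two C=C double bonds; a five-membered ring with a sulfur at position 1 and a nitrogen at position 3 (in a C=N bond), with two double bonds; a four-membered carbon ring with two alternating C=C double bonds; a seven-membered all-carbon ring bearing a positive charge on one carbon, with three C=C double bonds.
The 6-membered ring is planar and fully conjugated; 3 ring double bonds give 6 π electrons. Since 6 = 4n+2 (n=1), it is aromatic (benzene ring).
The 5-membered ring has three sp³ carbons, so it is not fully conjugated — not aromatic (cyclopentane ring).
The fused 6/5-membered bicyclic (with one oxygen) is a single π system with 9 sp² atoms and 10 π electrons from ring double bonds plus a heteroatom lone pair. 10 = 4(2)+2, so the system is aromatic and both rings count as aromatic (benzofuran).
The 5-membered ring with one sulfur and one =N– has a continuous p-orbital overlap around the ring; 2 ring double bonds (4 π electrons) plus a heteroatom lone pair (2) give 6 π electrons. Since 6 = 4n+2 (n=1), it is aromatic (thiazole).
The 4-membered ring has only sp² ring atoms; a planar conformation would have a fully conjugated π system of 4 electrons. But 4 = 4(1), which is 4n not 4n+2, so it is not aromatic (cyclobutadiene) — cyclobutadiene is antiaromatic and distorts to a rectangle.
The 7-membered ring has a continuous p-orbital overlap around the ring; 3 ring double bonds (6 π electrons) plus the carbocation's empty p orbital (0, but keeps the ring conjugated) give 6 π electrons. Since 6 = 4n+2 (n=1), it is aromatic (tropylium cation).
5 of the 7 rings are aromatic. Total: 5.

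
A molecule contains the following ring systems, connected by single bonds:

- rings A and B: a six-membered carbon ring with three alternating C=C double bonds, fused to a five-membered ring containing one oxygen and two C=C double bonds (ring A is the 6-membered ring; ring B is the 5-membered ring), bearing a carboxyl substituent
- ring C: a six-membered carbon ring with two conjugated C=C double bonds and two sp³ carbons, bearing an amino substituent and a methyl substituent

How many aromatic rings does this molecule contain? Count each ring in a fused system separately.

2

Rings A and B form a fused bicyclic system (with one oxygen) with 9 sp² atoms and 10 π electrons from ring double bonds plus a heteroatom lone pair. 10 = 4(2)+2, so the system is aromatic and both rings count as aromatic (benzofuran).
Ring C has two sp³ carbons, so it is not fully conjugated — not aromatic (1,3-cyclohexadiene).
Aromatic: A, B. Total: 2.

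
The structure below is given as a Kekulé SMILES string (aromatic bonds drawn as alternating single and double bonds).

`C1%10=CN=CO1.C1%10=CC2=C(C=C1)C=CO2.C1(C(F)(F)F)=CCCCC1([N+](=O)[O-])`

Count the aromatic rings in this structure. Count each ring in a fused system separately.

The SMILES encodes a five-membered ring with an oxygen at position 1 and a nitrogen at position 3 (in a C=N bond), with two double bonds; a six-membered carbon ring with three alternating C=C double bonds, fused to a five-membered ring containing one oxygen and two C=C double bonds; a six-membered carbon ring with one C=C double bond.
The 5-membered ring with one oxygen and one =N– is fully conjugated (every ring atom contributes a p orbital); 2 ring double bonds (4 π electrons) plus a heteroatom lone pair (2) give 6 π electrons. Since 6 = 4n+2 (n=1), it is aromatic (oxazole).
The fused 6/5-membered bicyclic (with one oxygen) is a single π system with 9 sp² atoms and 10 π electrons from ring double bonds plus a heteroatom lone pair. 10 = 4(2)+2, so the system is aromatic and both rings count as aromatic (benzofuran).
The 6-membered ring has four sp³ carbons, so it is not fully conjugated — not aromatic (cyclohexene).
3 of the 4 rings are aromatic. Total: 3.

3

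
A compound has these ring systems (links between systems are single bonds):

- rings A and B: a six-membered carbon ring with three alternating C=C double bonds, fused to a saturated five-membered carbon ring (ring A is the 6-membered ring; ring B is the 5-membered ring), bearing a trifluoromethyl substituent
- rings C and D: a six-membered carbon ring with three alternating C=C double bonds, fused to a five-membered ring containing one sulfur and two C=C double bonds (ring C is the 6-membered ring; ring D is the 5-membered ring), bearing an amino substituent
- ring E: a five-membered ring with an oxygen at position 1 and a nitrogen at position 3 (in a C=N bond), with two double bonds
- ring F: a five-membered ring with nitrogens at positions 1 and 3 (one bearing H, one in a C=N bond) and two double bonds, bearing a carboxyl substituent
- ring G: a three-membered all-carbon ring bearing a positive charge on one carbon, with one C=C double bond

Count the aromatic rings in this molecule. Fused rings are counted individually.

Ring A is planar and fully conjugated; 3 ring double bonds give 6 π electrons. Since 6 = 4n+2 (n=1), ring A is aromatic (benzene ring).
Ring B has three sp³ carbons, so it is not fully conjugated — not aromatic (cyclopentane ring).
Rings C and D form a fused bicyclic system (with one sulfur) with 9 sp² atoms and 10 π electrons from ring double bonds plus a heteroatom lone pair. 10 = 4(2)+2, so the system is aromatic and both rings count as aromatic (benzothiophene).
Ring E is fully conjugated (every ring atom contributes a p orbital); 2 ring double bonds (4 π electrons) plus a heteroatom lone pair (2) give 6 π electrons. 6 = 4(1)+2, so ring E is aromatic (oxazole).
Ring F is fully conjugated (every ring atom contributes a p orbital); 2 ring double bonds (4 π electrons) plus a heteroatom lone pair (2) give 6 π electrons. Since 6 = 4n+2 (n=1), ring F is aromatic (imidazole).
Ring G has a continuous p-orbital overlap around the ring; 1 ring double bond (2 π electrons) plus the carbocation's empty p orbital (0, but keeps the ring conjugated) give 2 π electrons. That satisfies 4n+2 with n=0, so ring G is aromatic (cyclopropenyl cation).
Aromatic: A, C, D, E, F, G. Total: 6.

6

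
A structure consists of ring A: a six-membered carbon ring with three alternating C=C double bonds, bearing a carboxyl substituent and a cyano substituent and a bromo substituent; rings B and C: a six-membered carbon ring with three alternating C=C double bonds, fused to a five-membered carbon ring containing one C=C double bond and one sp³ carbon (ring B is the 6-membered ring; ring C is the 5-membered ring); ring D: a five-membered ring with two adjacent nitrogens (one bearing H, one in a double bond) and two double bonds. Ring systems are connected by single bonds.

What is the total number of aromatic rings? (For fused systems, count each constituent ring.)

3

Ring A is fully conjugated (every ring atom contributes a p orbital); 3 ring double bonds give 6 π electrons. Since 6 = 4n+2 (n=1), ring A is aromatic (benzene).
Ring B is fully conjugated (every ring atom contributes a p orbital); 3 ring double bonds give 6 π electrons. Since 6 = 4n+2 (n=1), ring B is aromatic (benzene ring).
Ring C has one sp³ carbon, so it is not fully conjugated — not aromatic (cyclopentene ring).
Ring D has a continuous p-orbital overlap around the ring; 2 ring double bonds (4 π electrons) plus a heteroatom lone pair (2) give 6 π electrons. 6 = 4(1)+2, so ring D is aromatic (pyrazole).
Aromatic: A, B, D. Total: 3.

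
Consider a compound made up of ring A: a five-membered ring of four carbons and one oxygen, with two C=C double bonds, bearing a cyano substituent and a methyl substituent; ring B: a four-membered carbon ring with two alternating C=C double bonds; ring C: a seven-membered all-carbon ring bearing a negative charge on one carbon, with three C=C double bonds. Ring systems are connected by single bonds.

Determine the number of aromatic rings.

1

Ring A has a continuous p-orbital overlap around the ring; 2 ring double bonds (4 π electrons) plus a heteroatom lone pair (2) give 6 π electrons. That satisfies 4n+2 with n=1, so ring A is aromatic (furan).
Ring B has only sp² ring atoms; a planar conformation would have a fully conjugated π system of 4 electrons. But 4 = 4(1), which is 4n not 4n+2, so ring B is not aromatic (cyclobutadiene) — cyclobutadiene is antiaromatic and distorts to a rectangle.
Ring C has only sp² ring atoms; a planar conformation would have a fully conjugated π system of 8 electrons. But 8 = 4(2), which is 4n not 4n+2, so ring C is not aromatic (cycloheptatrienyl anion).
Aromatic: A. Total: 1.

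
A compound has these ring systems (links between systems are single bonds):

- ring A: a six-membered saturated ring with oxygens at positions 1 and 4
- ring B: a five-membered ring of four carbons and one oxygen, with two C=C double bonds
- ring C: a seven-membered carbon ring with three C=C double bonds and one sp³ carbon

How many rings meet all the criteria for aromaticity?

1

Ring A has only sp³ atoms, so it is not fully conjugated — not aromatic (1,4-dioxane).
Ring B is fully conjugated (every ring atom contributes a p orbital); 2 ring double bonds (4 π electrons) plus a heteroatom lone pair (2) give 6 π electrons. 6 = 4(1)+2, so ring B is aromatic (furan).
Ring C has one sp³ carbon, so it is not fully conjugated — not aromatic (cycloheptatriene).
Aromatic: B. Total: 1.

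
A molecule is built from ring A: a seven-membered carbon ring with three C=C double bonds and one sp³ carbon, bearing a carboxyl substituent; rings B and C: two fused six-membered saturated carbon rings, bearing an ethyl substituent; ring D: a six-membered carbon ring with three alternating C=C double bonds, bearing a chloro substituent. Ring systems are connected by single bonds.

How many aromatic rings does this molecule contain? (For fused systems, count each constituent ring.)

Ring A has one sp³ carbon, so it is not fully conjugated — not aromatic (cycloheptatriene).
Ring B has only sp³ atoms, so it is not fully conjugated — not aromatic (cyclohexane ring).
Ring C has only sp³ atoms, so it is not fully conjugated — not aromatic (cyclohexane ring).
Ring D is fully conjugated (every ring atom contributes a p orbital); 3 ring double bonds give 6 π electrons. 6 = 4(1)+2, so ring D is aromatic (benzene).
Aromatic: D. Total: 1.

1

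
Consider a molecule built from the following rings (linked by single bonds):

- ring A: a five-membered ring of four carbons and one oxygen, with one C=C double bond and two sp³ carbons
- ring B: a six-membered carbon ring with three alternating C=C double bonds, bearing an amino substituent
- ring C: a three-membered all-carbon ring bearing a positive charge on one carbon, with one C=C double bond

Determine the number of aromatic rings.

Ring A has two sp³ carbons, so it is not fully conjugated — not aromatic (2,3-dihydrofuran).
Ring B has a continuous p-orbital overlap around the ring; 3 ring double bonds give 6 π electrons. Since 6 = 4n+2 (n=1), ring B is aromatic (benzene).
Ring C has a continuous p-orbital overlap around the ring; 1 ring double bond (2 π electrons) plus the carbocation's empty p orbital (0, but keeps the ring conjugated) give 2 π electrons. That satisfies 4n+2 with n=0, so ring C is aromatic (cyclopropenyl cation).
Aromatic: B, C. Total: 2.

2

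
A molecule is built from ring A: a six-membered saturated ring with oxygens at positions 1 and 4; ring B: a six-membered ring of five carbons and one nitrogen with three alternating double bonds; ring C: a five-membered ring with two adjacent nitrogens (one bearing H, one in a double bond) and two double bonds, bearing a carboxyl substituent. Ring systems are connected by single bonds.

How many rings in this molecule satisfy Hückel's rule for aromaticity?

2

Ring A has only sp³ atoms, so it is not fully conjugated — not aromatic (1,4-dioxane).
Ring B is fully conjugated (every ring atom contributes a p orbital); 3 ring double bonds give 6 π electrons. 6 = 4(1)+2, so ring B is aromatic (pyridine).
Ring C has a continuous p-orbital overlap around the ring; 2 ring double bonds (4 π electrons) plus a heteroatom lone pair (2) give 6 π electrons. That satisfies 4n+2 with n=1, so ring C is aromatic (pyrazole).
Aromatic: B, C. Total: 2.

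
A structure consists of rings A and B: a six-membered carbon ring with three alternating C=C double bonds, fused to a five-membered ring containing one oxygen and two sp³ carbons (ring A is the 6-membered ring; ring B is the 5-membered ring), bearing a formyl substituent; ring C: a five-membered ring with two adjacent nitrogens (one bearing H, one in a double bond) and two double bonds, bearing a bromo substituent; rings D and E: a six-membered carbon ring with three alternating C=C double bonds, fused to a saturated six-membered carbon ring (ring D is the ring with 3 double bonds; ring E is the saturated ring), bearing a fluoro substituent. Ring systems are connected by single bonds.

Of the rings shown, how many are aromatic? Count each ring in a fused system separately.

3

Ring A is planar and fully conjugated; 3 ring double bonds give 6 π electrons. 6 = 4(1)+2, so ring A is aromatic (benzene ring).
Ring B has two sp³ carbons, so it is not fully conjugated — not aromatic (oxolane ring).
Ring C is planar and fully conjugated; 2 ring double bonds (4 π electrons) plus a heteroatom lone pair (2) give 6 π electrons. That satisfies 4n+2 with n=1, so ring C is aromatic (pyrazole).
Ring D is fully conjugated (every ring atom contributes a p orbital); 3 ring double bonds give 6 π electrons. Since 6 = 4n+2 (n=1), ring D is aromatic (benzene ring).
Ring E has four sp³ carbons, so it is not fully conjugated — not aromatic (cyclohexane ring).
Aromatic: A, C, D. Total: 3.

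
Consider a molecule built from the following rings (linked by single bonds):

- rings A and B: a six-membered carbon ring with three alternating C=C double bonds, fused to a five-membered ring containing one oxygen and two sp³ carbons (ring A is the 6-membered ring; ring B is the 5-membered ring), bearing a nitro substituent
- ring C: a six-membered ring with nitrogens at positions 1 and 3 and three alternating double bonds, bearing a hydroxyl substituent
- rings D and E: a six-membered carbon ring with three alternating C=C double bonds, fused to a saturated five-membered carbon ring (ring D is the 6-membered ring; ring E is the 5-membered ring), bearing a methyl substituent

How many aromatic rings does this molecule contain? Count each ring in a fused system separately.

3

Ring A is fully conjugated (every ring atom contributes a p orbital); 3 ring double bonds give 6 π electrons. 6 = 4(1)+2, so ring A is aromatic (benzene ring).
Ring B has two sp³ carbons, so it is not fully conjugated — not aromatic (oxolane ring).
Ring C is fully conjugated (every ring atom contributes a p orbital); 3 ring double bonds give 6 π electrons. 6 = 4(1)+2, so ring C is aromatic (pyrimidine).
Ring D has a continuous p-orbital overlap around the ring; 3 ring double bonds give 6 π electrons. Since 6 = 4n+2 (n=1), ring D is aromatic (benzene ring).
Ring E has three sp³ carbons, so it is not fully conjugated — not aromatic (cyclopentane ring).
Aromatic: A, C, D. Total: 3.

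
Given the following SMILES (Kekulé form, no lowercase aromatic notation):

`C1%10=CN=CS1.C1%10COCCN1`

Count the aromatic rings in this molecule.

The SMILES encodes a five-membered ring with a sulfur at position 1 and a nitrogen at position 3 (in a C=N bond), with two double bonds; a six-membered saturated ring with an oxygen and an N–H nitrogen at positions 1 and 4.
The 5-membered ring with one sulfur and one =N– is fully conjugated (every ring atom contributes a p orbital); 2 ring double bonds (4 π electrons) plus a heteroatom lone pair (2) give 6 π electrons. 6 = 4(1)+2, so it is aromatic (thiazole).
The 6-membered ring with one oxygen and one N–H (1,4) has only sp³ atoms, so it is not fully conjugated — not aromatic (morpholine).
1 of the 2 rings is aromatic. Total: 1.

1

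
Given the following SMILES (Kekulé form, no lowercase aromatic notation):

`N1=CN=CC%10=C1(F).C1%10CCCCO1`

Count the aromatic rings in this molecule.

1

The SMILES encodes a six-membered ring with nitrogens at positions 1 and 3 and three alternating double bonds; a six-membered saturated ring of five carbons and one oxygen.
The 6-membered ring with two nitrogens (1,3) is planar and fully conjugated; 3 ring double bonds give 6 π electrons. That satisfies 4n+2 with n=1, so it is aromatic (pyrimidine).
The 6-membered ring with one oxygen has only sp³ atoms, so it is not fully conjugated — not aromatic (tetrahydropyran).
1 of the 2 rings is aromatic. Total: 1.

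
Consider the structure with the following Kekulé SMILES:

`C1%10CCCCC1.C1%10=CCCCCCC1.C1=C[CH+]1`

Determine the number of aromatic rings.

1

The SMILES encodes a six-membered saturated carbon ring; an eight-membered carbon ring with one C=C double bond; a three-membered all-carbon ring bearing a positive charge on one carbon, with one C=C double bond.
The 6-membered ring has only sp³ atoms, so it is not fully conjugated — not aromatic (cyclohexane).
The 8-membered ring has six sp³ carbons, so it is not fully conjugated — not aromatic (cyclooctene).
The 3-membered ring is planar and fully conjugated; 1 ring double bond (2 π electrons) plus the carbocation's empty p orbital (0, but keeps the ring conjugated) give 2 π electrons. 2 = 4(0)+2, so it is aromatic (cyclopropenyl cation).
1 of the 3 rings is aromatic. Total: 1.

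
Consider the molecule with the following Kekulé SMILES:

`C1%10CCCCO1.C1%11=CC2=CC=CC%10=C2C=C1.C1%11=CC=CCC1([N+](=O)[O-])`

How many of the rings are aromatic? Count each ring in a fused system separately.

The SMILES encodes a six-membered saturated ring of five carbons and one oxygen; two fused six-membered carbon rings, each with three alternating C=C double bonds; a six-membered carbon ring with two conjugated C=C double bonds and two sp³ carbons.
The 6-membered ring with one oxygen has only sp³ atoms, so it is not fully conjugated — not aromatic (tetrahydropyran).
The fused 6/6-membered bicyclic is a single π system with 10 sp² atoms and 10 π electrons from ring double bonds. 10 = 4(2)+2, so the system is aromatic and both rings count as aromatic (naphthalene).
The 6-membered ring has two sp³ carbons, so it is not fully conjugated — not aromatic (1,3-cyclohexadiene).
2 of the 4 rings are aromatic. Total: 2.

2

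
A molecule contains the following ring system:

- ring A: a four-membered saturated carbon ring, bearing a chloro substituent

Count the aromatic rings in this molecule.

Ring A has only sp³ atoms, so it is not fully conjugated — not aromatic (cyclobutane).

0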